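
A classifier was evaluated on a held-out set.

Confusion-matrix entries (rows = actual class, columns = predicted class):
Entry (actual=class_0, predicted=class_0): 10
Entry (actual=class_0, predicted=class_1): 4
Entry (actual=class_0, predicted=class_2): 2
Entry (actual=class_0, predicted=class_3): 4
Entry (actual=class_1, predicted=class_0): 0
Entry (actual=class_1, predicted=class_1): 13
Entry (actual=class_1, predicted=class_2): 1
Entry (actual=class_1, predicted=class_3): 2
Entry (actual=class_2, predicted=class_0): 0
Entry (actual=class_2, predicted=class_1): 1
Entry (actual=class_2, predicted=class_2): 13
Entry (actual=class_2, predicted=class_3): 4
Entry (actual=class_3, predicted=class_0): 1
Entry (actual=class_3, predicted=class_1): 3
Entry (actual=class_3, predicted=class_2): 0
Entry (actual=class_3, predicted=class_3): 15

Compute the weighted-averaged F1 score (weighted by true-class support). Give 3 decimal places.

0.697

Per-class F1 score (2·TP/(2·TP+FP+FN)):
  class_0: TP=10, FP=0+0+1=1, FN=4+2+4=10 → 20/31 = 0.6452
  class_1: TP=13, FP=4+1+3=8, FN=0+1+2=3 → 26/37 = 0.7027
  class_2: TP=13, FP=2+1+0=3, FN=0+1+4=5 → 26/34 = 0.7647
  class_3: TP=15, FP=4+2+4=10, FN=1+3+0=4 → 30/44 = 0.6818
Weighted-F1 score = Σ (supportᵢ/N)·F1 scoreᵢ with N=73: (20/73)·0.6452 + (16/73)·0.7027 + (18/73)·0.7647 + (19/73)·0.6818 = 0.697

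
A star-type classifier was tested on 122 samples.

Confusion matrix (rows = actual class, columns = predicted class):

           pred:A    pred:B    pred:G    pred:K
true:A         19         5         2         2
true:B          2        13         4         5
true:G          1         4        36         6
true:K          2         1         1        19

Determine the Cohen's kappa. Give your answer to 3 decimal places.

0.608

Observed agreement pₒ = trace/N = 87/122 = 0.7131
Expected agreement pₑ = Σ (rowᵢ·colᵢ)/N² = (28·24 + 24·23 + 47·43 + 23·32)/122² = 0.2675
κ = (pₒ − pₑ)/(1 − pₑ) = (0.7131 − 0.2675)/(1 − 0.2675) = 0.608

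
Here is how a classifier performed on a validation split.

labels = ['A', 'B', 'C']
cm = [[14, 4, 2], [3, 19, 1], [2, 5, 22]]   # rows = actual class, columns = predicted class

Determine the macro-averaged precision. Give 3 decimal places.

0.765

Per-class precision (TP/(TP+FP)):
  A: TP=14, FP=3+2=5 → 14/19 = 0.7368
  B: TP=19, FP=4+5=9 → 19/28 = 0.6786
  C: TP=22, FP=2+1=3 → 22/25 = 0.8800
Macro-precision = mean = (0.7368 + 0.6786 + 0.8800) / 3 = 0.765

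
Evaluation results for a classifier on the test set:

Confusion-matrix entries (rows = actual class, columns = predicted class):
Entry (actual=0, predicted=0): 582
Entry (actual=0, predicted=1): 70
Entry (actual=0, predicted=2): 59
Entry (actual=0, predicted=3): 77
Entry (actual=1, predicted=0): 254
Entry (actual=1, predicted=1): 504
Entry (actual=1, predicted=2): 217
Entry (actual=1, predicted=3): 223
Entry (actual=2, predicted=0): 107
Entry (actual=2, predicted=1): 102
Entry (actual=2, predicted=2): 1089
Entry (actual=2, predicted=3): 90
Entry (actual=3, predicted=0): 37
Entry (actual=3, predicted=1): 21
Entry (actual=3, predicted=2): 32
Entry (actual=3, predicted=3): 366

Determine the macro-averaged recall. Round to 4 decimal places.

Per-class recall (TP/(TP+FN)):
  0: TP=582, FN=70+59+77=206 → 582/788 = 0.73858
  1: TP=504, FN=254+217+223=694 → 504/1198 = 0.42070
  2: TP=1089, FN=107+102+90=299 → 1089/1388 = 0.78458
  3: TP=366, FN=37+21+32=90 → 366/456 = 0.80263
Macro-recall = mean = (0.73858 + 0.42070 + 0.78458 + 0.80263) / 4 = 0.6866

0.6866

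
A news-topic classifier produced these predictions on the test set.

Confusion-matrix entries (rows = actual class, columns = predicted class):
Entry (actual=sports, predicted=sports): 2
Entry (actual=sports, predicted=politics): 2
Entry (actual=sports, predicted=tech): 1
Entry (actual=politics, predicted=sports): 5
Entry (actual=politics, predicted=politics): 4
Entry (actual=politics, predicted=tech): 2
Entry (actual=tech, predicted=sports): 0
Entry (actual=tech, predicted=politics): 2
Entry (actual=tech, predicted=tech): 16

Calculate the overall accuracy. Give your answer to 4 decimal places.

Accuracy = trace / total = (2+4+16=22) / 34 = 22/34 = 0.6471

0.6471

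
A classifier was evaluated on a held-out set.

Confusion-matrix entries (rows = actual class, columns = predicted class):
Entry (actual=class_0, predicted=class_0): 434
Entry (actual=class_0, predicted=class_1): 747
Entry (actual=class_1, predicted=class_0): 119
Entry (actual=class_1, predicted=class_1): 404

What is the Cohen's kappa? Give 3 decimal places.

Observed agreement pₒ = trace/N = 838/1704 = 0.4918
Expected agreement pₑ = Σ (rowᵢ·colᵢ)/N² = (1181·553 + 523·1151)/1704² = 0.4322
κ = (pₒ − pₑ)/(1 − pₑ) = (0.4918 − 0.4322)/(1 − 0.4322) = 0.105

0.105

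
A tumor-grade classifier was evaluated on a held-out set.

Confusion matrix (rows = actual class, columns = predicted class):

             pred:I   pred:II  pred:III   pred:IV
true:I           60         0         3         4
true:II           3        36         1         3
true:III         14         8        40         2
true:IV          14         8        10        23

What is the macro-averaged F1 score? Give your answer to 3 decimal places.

Per-class F1 score (2·TP/(2·TP+FP+FN)):
  I: TP=60, FP=3+14+14=31, FN=0+3+4=7 → 120/158 = 0.7595
  II: TP=36, FP=0+8+8=16, FN=3+1+3=7 → 72/95 = 0.7579
  III: TP=40, FP=3+1+10=14, FN=14+8+2=24 → 80/118 = 0.6780
  IV: TP=23, FP=4+3+2=9, FN=14+8+10=32 → 46/87 = 0.5287
Macro-F1 score = mean = (0.7595 + 0.7579 + 0.6780 + 0.5287) / 4 = 0.681

0.681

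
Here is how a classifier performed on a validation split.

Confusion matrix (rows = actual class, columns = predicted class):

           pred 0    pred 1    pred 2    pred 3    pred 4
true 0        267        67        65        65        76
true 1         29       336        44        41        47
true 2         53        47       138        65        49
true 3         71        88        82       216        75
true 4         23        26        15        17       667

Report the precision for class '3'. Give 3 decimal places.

0.535

Treat '3' as positive and all other classes as negative.
precision = TP/(TP+FP).
3: TP=216, FP=65+41+65+17=188 → 216/404 = 0.5347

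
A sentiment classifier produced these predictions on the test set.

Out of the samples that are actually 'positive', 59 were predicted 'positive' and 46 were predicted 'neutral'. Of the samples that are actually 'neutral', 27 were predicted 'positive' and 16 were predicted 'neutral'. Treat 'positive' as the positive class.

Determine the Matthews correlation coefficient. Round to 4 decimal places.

-0.0607

MCC = (TP·TN − FP·FN) / √((TP+FP)(TP+FN)(TN+FP)(TN+FN))
Numerator = 59·16 − 27·46 = -298
Denominator = √(86·105·43·62) = √24073980 = 4906.5242
MCC = -298 / 4906.5242 = -0.0607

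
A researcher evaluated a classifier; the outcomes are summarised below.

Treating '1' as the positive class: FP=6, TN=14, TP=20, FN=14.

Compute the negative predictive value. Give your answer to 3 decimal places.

0.500

NPV = TN/(TN+FN) = 14/(14+14) = 0.500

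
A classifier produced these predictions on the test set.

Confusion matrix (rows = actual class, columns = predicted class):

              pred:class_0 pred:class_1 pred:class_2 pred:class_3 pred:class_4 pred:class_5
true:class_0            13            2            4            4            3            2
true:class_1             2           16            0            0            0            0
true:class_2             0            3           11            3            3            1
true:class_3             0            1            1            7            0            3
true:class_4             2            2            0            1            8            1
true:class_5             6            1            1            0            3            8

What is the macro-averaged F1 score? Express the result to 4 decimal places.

Per-class F1 score (2·TP/(2·TP+FP+FN)):
  class_0: TP=13, FP=2+0+0+2+6=10, FN=2+4+4+3+2=15 → 26/51 = 0.50980
  class_1: TP=16, FP=2+3+1+2+1=9, FN=2+0+0+0+0=2 → 32/43 = 0.74419
  class_2: TP=11, FP=4+0+1+0+1=6, FN=0+3+3+3+1=10 → 22/38 = 0.57895
  class_3: TP=7, FP=4+0+3+1+0=8, FN=0+1+1+0+3=5 → 14/27 = 0.51852
  class_4: TP=8, FP=3+0+3+0+3=9, FN=2+2+0+1+1=6 → 16/31 = 0.51613
  class_5: TP=8, FP=2+0+1+3+1=7, FN=6+1+1+0+3=11 → 16/34 = 0.47059
Macro-F1 score = mean = (0.50980 + 0.74419 + 0.57895 + 0.51852 + 0.51613 + 0.47059) / 6 = 0.5564

0.5564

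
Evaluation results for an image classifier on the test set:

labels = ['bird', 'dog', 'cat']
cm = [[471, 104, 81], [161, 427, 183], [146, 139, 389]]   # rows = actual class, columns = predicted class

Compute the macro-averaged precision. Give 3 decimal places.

0.613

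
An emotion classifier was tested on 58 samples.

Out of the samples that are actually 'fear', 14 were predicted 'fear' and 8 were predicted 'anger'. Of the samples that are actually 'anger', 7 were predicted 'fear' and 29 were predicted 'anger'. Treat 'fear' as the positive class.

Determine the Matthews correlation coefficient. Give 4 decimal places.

MCC = (TP·TN − FP·FN) / √((TP+FP)(TP+FN)(TN+FP)(TN+FN))
Numerator = 14·29 − 7·8 = 350
Denominator = √(21·22·36·37) = √615384 = 784.4641
MCC = 350 / 784.4641 = 0.4462

0.4462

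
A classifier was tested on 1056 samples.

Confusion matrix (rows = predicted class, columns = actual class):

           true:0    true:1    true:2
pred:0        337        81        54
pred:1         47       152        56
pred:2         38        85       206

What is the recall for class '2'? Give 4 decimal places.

0.6519

recall = TP/(TP+FN).
2: TP=206, FN=54+56=110 → 206/316 = 0.65190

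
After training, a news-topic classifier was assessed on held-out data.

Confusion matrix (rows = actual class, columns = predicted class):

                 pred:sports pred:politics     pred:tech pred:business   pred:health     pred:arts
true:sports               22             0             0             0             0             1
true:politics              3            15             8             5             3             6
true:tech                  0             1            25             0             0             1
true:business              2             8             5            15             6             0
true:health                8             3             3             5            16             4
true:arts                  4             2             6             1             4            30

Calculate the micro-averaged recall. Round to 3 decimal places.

Micro-averaging pools counts across classes: ΣTP=123, ΣFP=89, ΣFN=89.
Micro-recall = TP/(TP+FN) on pooled counts = 0.580 (equals overall accuracy in single-label multiclass).

0.580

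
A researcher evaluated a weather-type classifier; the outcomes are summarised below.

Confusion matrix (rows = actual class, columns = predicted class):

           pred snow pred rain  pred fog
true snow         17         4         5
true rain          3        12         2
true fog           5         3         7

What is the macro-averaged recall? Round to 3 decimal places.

Per-class recall (TP/(TP+FN)):
  snow: TP=17, FN=4+5=9 → 17/26 = 0.6538
  rain: TP=12, FN=3+2=5 → 12/17 = 0.7059
  fog: TP=7, FN=5+3=8 → 7/15 = 0.4667
Macro-recall = mean = (0.6538 + 0.7059 + 0.4667) / 3 = 0.609

0.609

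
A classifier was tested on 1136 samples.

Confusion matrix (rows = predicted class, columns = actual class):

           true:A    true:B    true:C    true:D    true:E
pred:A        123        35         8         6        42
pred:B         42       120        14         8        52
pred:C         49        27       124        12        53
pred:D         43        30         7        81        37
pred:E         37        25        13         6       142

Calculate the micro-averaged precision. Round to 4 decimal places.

Micro-averaging pools counts across classes: ΣTP=590, ΣFP=546, ΣFN=546.
Micro-precision = TP/(TP+FP) on pooled counts = 0.5194 (equals overall accuracy in single-label multiclass).

0.5194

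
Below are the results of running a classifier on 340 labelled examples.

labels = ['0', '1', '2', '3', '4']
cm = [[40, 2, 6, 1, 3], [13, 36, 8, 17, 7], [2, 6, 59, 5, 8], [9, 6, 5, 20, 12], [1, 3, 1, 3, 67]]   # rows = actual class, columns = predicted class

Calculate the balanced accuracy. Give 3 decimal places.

0.646

Balanced accuracy = mean of per-class recall.
  0: recall = 40/52 = 0.7692
  1: recall = 36/81 = 0.4444
  2: recall = 59/80 = 0.7375
  3: recall = 20/52 = 0.3846
  4: recall = 67/75 = 0.8933
Mean = (0.7692 + 0.4444 + 0.7375 + 0.3846 + 0.8933) / 5 = 0.646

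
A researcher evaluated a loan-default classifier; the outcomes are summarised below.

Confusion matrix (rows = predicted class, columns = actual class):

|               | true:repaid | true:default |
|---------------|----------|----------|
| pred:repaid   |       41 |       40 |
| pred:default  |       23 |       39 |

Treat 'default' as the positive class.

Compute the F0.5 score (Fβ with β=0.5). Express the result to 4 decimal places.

Fβ = (1+β²)·TP / ((1+β²)·TP + β²·FN + FP), with β²=1/4
= 1.25·39 / (1.25·39 + 0.25·40 + 23) = 0.5963

0.5963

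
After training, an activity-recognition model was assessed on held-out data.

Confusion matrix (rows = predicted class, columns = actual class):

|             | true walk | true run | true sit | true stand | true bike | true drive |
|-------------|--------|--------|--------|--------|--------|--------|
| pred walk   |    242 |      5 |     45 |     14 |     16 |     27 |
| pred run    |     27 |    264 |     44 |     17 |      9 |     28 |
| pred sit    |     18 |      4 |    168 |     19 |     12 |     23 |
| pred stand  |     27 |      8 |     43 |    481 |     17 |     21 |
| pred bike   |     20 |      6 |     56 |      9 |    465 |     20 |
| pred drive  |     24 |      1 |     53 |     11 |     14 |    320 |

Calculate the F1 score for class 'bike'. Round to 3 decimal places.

Treat 'bike' as positive and all other classes as negative.
F1 score = 2·TP/(2·TP+FP+FN).
bike: TP=465, FP=20+6+56+9+20=111, FN=16+9+12+17+14=68 → 930/1109 = 0.8386

0.839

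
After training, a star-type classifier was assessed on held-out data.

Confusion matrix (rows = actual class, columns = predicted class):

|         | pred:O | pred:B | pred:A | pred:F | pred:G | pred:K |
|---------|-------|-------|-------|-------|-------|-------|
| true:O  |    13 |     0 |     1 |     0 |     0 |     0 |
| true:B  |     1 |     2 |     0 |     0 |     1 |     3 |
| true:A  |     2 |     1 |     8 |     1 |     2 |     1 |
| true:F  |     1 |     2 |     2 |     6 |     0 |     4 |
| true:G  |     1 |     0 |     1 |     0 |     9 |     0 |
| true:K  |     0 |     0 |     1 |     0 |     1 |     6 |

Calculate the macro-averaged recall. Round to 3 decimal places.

Per-class recall (TP/(TP+FN)):
  O: TP=13, FN=0+1+0+0+0=1 → 13/14 = 0.9286
  B: TP=2, FN=1+0+0+1+3=5 → 2/7 = 0.2857
  A: TP=8, FN=2+1+1+2+1=7 → 8/15 = 0.5333
  F: TP=6, FN=1+2+2+0+4=9 → 6/15 = 0.4000
  G: TP=9, FN=1+0+1+0+0=2 → 9/11 = 0.8182
  K: TP=6, FN=0+0+1+0+1=2 → 6/8 = 0.7500
Macro-recall = mean = (0.9286 + 0.2857 + 0.5333 + 0.4000 + 0.8182 + 0.7500) / 6 = 0.619

0.619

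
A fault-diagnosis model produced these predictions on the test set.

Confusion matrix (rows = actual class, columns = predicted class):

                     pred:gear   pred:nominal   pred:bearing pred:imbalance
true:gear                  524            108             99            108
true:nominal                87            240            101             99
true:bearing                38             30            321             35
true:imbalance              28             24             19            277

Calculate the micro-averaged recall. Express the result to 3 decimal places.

0.637

Micro-averaging pools counts across classes: ΣTP=1362, ΣFP=776, ΣFN=776.
Micro-recall = TP/(TP+FN) on pooled counts = 0.637 (equals overall accuracy in single-label multiclass).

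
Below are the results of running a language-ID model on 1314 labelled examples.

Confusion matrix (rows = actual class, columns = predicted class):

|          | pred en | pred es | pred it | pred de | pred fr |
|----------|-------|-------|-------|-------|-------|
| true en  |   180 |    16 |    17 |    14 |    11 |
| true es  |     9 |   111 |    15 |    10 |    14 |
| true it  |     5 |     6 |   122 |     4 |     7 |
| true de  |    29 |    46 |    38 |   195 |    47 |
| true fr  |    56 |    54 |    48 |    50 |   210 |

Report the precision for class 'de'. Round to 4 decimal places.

precision = TP/(TP+FP).
de: TP=195, FP=14+10+4+50=78 → 195/273 = 0.71429

0.7143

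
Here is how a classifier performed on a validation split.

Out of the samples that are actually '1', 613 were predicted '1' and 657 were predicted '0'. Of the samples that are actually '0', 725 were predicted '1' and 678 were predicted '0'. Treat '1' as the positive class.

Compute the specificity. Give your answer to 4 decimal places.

0.4833

Specificity = TN/(TN+FP) = 678/(678+725) = 0.4833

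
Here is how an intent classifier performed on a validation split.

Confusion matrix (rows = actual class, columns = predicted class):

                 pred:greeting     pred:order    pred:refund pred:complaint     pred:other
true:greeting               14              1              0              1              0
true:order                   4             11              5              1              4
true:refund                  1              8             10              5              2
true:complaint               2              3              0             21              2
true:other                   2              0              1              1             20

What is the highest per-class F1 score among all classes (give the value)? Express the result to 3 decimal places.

0.769

Per-class F1 score (2·TP/(2·TP+FP+FN)):
  greeting: TP=14, FP=4+1+2+2=9, FN=1+0+1+0=2 → 28/39 = 0.7179
  order: TP=11, FP=1+8+3+0=12, FN=4+5+1+4=14 → 22/48 = 0.4583
  refund: TP=10, FP=0+5+0+1=6, FN=1+8+5+2=16 → 20/42 = 0.4762
  complaint: TP=21, FP=1+1+5+1=8, FN=2+3+0+2=7 → 42/57 = 0.7368
  other: TP=20, FP=0+4+2+2=8, FN=2+0+1+1=4 → 40/52 = 0.7692
Highest is class 'other' with F1 score = 0.769.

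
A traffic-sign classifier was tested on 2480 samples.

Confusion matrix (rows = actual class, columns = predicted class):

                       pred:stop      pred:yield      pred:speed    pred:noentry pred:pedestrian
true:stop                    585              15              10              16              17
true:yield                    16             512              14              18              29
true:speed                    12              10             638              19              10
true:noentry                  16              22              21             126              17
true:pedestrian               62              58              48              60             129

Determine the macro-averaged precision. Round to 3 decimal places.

0.743

Per-class precision (TP/(TP+FP)):
  stop: TP=585, FP=16+12+16+62=106 → 585/691 = 0.8466
  yield: TP=512, FP=15+10+22+58=105 → 512/617 = 0.8298
  speed: TP=638, FP=10+14+21+48=93 → 638/731 = 0.8728
  noentry: TP=126, FP=16+18+19+60=113 → 126/239 = 0.5272
  pedestrian: TP=129, FP=17+29+10+17=73 → 129/202 = 0.6386
Macro-precision = mean = (0.8466 + 0.8298 + 0.8728 + 0.5272 + 0.6386) / 5 = 0.743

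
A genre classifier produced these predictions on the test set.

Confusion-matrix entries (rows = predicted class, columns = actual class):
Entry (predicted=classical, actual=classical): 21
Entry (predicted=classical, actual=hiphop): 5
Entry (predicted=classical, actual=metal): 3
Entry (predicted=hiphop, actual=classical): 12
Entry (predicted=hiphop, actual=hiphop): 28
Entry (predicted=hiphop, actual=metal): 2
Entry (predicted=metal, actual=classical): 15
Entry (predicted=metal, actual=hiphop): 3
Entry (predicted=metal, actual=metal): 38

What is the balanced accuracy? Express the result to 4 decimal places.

Balanced accuracy = mean of per-class recall.
  classical: recall = 21/48 = 0.43750
  hiphop: recall = 28/36 = 0.77778
  metal: recall = 38/43 = 0.88372
Mean = (0.43750 + 0.77778 + 0.88372) / 3 = 0.6997

0.6997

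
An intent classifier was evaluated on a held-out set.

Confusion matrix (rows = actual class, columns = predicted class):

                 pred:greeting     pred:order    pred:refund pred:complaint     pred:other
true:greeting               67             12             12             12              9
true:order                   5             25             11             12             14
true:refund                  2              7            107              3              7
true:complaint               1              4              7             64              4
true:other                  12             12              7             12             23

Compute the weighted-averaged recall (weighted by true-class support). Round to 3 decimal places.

0.634

Per-class recall (TP/(TP+FN)):
  greeting: TP=67, FN=12+12+12+9=45 → 67/112 = 0.5982
  order: TP=25, FN=5+11+12+14=42 → 25/67 = 0.3731
  refund: TP=107, FN=2+7+3+7=19 → 107/126 = 0.8492
  complaint: TP=64, FN=1+4+7+4=16 → 64/80 = 0.8000
  other: TP=23, FN=12+12+7+12=43 → 23/66 = 0.3485
Weighted-recall = Σ (supportᵢ/N)·recallᵢ with N=451: (112/451)·0.5982 + (67/451)·0.3731 + (126/451)·0.8492 + (80/451)·0.8000 + (66/451)·0.3485 = 0.634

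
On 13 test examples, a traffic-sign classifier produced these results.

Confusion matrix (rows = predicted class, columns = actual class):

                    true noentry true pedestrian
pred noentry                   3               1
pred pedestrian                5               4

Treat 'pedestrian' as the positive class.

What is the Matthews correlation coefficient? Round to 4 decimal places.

0.1845

MCC = (TP·TN − FP·FN) / √((TP+FP)(TP+FN)(TN+FP)(TN+FN))
Numerator = 4·3 − 5·1 = 7
Denominator = √(9·5·8·4) = √1440 = 37.9473
MCC = 7 / 37.9473 = 0.1845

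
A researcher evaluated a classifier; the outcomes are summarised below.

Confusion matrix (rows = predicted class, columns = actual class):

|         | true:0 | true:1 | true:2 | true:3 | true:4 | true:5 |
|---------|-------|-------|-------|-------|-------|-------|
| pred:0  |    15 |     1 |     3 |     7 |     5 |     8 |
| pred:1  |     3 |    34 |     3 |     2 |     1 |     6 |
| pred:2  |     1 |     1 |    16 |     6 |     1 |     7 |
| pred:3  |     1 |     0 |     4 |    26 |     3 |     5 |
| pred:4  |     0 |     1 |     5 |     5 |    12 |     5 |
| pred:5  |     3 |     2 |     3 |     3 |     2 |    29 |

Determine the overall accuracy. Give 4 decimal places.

Accuracy = trace / total = (15+34+16+26+12+29=132) / 229 = 132/229 = 0.5764

0.5764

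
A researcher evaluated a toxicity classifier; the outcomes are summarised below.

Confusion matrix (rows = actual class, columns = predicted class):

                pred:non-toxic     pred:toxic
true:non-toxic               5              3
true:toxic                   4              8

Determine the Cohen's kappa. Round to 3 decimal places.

Observed agreement pₒ = trace/N = 13/20 = 0.6500
Expected agreement pₑ = Σ (rowᵢ·colᵢ)/N² = (8·9 + 12·11)/20² = 0.5100
κ = (pₒ − pₑ)/(1 − pₑ) = (0.6500 − 0.5100)/(1 − 0.5100) = 0.286

0.286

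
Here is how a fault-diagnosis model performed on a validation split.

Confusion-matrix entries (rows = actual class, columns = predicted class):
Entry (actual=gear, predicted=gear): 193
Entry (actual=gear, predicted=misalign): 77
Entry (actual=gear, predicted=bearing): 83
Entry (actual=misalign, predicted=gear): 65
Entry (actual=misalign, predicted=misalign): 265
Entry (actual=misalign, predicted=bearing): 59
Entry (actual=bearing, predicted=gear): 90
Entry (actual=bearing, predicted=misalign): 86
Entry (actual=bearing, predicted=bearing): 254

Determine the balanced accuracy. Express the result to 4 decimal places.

Balanced accuracy = mean of per-class recall.
  gear: recall = 193/353 = 0.54674
  misalign: recall = 265/389 = 0.68123
  bearing: recall = 254/430 = 0.59070
Mean = (0.54674 + 0.68123 + 0.59070) / 3 = 0.6062

0.6062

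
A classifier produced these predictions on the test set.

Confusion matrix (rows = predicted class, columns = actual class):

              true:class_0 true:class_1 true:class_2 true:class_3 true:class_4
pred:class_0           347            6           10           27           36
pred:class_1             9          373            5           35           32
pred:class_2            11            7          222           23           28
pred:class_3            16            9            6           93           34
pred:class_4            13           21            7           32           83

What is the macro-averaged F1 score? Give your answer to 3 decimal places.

0.696

Per-class F1 score (2·TP/(2·TP+FP+FN)):
  class_0: TP=347, FP=6+10+27+36=79, FN=9+11+16+13=49 → 694/822 = 0.8443
  class_1: TP=373, FP=9+5+35+32=81, FN=6+7+9+21=43 → 746/870 = 0.8575
  class_2: TP=222, FP=11+7+23+28=69, FN=10+5+6+7=28 → 444/541 = 0.8207
  class_3: TP=93, FP=16+9+6+34=65, FN=27+35+23+32=117 → 186/368 = 0.5054
  class_4: TP=83, FP=13+21+7+32=73, FN=36+32+28+34=130 → 166/369 = 0.4499
Macro-F1 score = mean = (0.8443 + 0.8575 + 0.8207 + 0.5054 + 0.4499) / 5 = 0.696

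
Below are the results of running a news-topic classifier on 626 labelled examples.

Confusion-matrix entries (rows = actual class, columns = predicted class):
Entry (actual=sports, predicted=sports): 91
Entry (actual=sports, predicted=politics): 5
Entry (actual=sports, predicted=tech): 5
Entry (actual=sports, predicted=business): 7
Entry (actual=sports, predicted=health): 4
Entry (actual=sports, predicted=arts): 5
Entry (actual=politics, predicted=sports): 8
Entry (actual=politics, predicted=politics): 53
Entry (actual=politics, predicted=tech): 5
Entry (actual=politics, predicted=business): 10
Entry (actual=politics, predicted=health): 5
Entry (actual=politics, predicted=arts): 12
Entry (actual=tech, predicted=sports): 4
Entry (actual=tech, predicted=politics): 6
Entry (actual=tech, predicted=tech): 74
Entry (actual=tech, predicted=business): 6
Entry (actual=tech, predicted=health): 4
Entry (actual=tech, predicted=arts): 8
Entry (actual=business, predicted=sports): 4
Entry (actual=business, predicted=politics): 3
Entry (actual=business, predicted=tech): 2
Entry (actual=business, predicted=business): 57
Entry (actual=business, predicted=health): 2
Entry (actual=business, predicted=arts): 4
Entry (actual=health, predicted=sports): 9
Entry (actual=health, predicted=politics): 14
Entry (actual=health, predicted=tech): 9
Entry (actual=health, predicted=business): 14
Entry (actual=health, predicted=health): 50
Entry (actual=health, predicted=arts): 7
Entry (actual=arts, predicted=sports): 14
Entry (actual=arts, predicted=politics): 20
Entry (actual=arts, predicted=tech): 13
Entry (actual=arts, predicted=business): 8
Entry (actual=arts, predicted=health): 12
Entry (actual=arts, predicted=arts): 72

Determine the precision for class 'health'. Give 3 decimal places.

precision = TP/(TP+FP).
health: TP=50, FP=4+5+4+2+12=27 → 50/77 = 0.6494

0.649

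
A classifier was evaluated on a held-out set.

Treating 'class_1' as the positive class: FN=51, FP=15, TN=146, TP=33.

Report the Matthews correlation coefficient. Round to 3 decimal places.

0.358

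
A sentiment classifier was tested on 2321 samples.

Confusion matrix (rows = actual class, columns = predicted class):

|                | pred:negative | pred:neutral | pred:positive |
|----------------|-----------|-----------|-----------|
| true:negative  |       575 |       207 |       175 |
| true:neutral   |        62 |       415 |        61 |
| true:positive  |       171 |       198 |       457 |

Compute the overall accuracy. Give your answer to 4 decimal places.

0.6234

Accuracy = trace / total = (575+415+457=1447) / 2321 = 1447/2321 = 0.6234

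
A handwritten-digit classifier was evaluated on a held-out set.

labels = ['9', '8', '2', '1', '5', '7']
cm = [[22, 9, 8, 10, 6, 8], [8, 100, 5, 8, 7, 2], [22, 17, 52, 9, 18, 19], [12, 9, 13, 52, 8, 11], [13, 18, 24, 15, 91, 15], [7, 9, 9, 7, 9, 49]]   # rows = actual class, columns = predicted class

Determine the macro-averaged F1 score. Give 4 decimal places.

0.4986

Per-class F1 score (2·TP/(2·TP+FP+FN)):
  9: TP=22, FP=8+22+12+13+7=62, FN=9+8+10+6+8=41 → 44/147 = 0.29932
  8: TP=100, FP=9+17+9+18+9=62, FN=8+5+8+7+2=30 → 200/292 = 0.68493
  2: TP=52, FP=8+5+13+24+9=59, FN=22+17+9+18+19=85 → 104/248 = 0.41935
  1: TP=52, FP=10+8+9+15+7=49, FN=12+9+13+8+11=53 → 104/206 = 0.50485
  5: TP=91, FP=6+7+18+8+9=48, FN=13+18+24+15+15=85 → 182/315 = 0.57778
  7: TP=49, FP=8+2+19+11+15=55, FN=7+9+9+7+9=41 → 98/194 = 0.50515
Macro-F1 score = mean = (0.29932 + 0.68493 + 0.41935 + 0.50485 + 0.57778 + 0.50515) / 6 = 0.4986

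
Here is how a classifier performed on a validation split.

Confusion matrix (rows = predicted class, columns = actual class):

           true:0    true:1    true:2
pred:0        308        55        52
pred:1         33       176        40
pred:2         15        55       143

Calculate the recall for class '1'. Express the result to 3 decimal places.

0.615

recall = TP/(TP+FN).
1: TP=176, FN=55+55=110 → 176/286 = 0.6154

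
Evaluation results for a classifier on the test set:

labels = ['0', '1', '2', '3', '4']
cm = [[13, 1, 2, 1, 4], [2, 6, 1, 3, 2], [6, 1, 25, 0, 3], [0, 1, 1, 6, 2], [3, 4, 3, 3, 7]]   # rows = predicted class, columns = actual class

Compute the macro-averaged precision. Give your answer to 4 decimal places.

0.5424

Per-class precision (TP/(TP+FP)):
  0: TP=13, FP=1+2+1+4=8 → 13/21 = 0.61905
  1: TP=6, FP=2+1+3+2=8 → 6/14 = 0.42857
  2: TP=25, FP=6+1+0+3=10 → 25/35 = 0.71429
  3: TP=6, FP=0+1+1+2=4 → 6/10 = 0.60000
  4: TP=7, FP=3+4+3+3=13 → 7/20 = 0.35000
Macro-precision = mean = (0.61905 + 0.42857 + 0.71429 + 0.60000 + 0.35000) / 5 = 0.5424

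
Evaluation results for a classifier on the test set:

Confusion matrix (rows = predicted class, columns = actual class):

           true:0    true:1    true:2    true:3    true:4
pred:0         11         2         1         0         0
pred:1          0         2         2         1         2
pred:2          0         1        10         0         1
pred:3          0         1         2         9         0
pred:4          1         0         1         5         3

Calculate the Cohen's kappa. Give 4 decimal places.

Observed agreement pₒ = trace/N = 35/55 = 0.63636
Expected agreement pₑ = Σ (rowᵢ·colᵢ)/N² = (12·14 + 6·7 + 16·12 + 15·12 + 6·10)/55² = 0.21223
κ = (pₒ − pₑ)/(1 − pₑ) = (0.63636 − 0.21223)/(1 − 0.21223) = 0.5384

0.5384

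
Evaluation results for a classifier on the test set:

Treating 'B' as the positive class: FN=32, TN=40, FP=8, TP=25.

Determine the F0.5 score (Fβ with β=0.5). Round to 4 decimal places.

Fβ = (1+β²)·TP / ((1+β²)·TP + β²·FN + FP), with β²=1/4
= 1.25·25 / (1.25·25 + 0.25·32 + 8) = 0.6614

0.6614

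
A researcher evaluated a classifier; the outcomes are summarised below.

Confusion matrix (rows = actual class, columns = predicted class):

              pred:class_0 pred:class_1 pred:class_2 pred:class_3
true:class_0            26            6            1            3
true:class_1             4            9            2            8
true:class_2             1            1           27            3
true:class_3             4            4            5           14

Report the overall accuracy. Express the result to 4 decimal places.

Accuracy = trace / total = (26+9+27+14=76) / 118 = 76/118 = 0.6441

0.6441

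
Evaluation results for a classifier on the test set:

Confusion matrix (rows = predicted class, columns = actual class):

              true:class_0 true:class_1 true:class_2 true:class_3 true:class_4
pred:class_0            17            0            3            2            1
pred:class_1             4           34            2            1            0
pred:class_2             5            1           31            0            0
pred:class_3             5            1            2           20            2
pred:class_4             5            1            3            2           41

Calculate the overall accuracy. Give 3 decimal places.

Accuracy = trace / total = (17+34+31+20+41=143) / 183 = 143/183 = 0.781

0.781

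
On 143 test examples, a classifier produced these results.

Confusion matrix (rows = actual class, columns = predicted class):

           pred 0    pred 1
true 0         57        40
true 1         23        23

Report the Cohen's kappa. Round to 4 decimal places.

0.0799

Observed agreement pₒ = trace/N = 80/143 = 0.55944
Expected agreement pₑ = Σ (rowᵢ·colᵢ)/N² = (97·80 + 46·63)/143² = 0.52120
κ = (pₒ − pₑ)/(1 − pₑ) = (0.55944 − 0.52120)/(1 − 0.52120) = 0.0799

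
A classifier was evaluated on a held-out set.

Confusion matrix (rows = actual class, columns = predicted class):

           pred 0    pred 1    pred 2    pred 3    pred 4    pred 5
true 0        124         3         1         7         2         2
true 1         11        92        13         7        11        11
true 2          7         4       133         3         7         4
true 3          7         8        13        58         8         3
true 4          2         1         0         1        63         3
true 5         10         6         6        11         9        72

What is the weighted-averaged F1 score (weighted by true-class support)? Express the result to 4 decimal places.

0.7458

Per-class F1 score (2·TP/(2·TP+FP+FN)):
  0: TP=124, FP=11+7+7+2+10=37, FN=3+1+7+2+2=15 → 248/300 = 0.82667
  1: TP=92, FP=3+4+8+1+6=22, FN=11+13+7+11+11=53 → 184/259 = 0.71042
  2: TP=133, FP=1+13+13+0+6=33, FN=7+4+3+7+4=25 → 266/324 = 0.82099
  3: TP=58, FP=7+7+3+1+11=29, FN=7+8+13+8+3=39 → 116/184 = 0.63043
  4: TP=63, FP=2+11+7+8+9=37, FN=2+1+0+1+3=7 → 126/170 = 0.74118
  5: TP=72, FP=2+11+4+3+3=23, FN=10+6+6+11+9=42 → 144/209 = 0.68900
Weighted-F1 score = Σ (supportᵢ/N)·F1 scoreᵢ with N=723: (139/723)·0.82667 + (145/723)·0.71042 + (158/723)·0.82099 + (97/723)·0.63043 + (70/723)·0.74118 + (114/723)·0.68900 = 0.7458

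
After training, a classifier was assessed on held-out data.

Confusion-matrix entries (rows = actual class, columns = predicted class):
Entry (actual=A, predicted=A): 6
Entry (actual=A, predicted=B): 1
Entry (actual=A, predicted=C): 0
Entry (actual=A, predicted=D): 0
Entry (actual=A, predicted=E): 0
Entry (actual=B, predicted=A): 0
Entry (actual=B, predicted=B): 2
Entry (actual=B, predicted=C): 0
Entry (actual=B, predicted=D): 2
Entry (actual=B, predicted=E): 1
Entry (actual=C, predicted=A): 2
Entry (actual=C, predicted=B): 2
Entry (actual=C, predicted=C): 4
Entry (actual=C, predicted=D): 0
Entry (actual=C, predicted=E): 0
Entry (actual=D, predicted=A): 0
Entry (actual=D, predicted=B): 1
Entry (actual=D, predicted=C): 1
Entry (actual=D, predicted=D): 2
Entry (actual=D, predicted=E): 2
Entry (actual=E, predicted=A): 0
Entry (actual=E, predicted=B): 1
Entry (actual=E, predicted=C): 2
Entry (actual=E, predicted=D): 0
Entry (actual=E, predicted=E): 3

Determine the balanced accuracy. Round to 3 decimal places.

0.518

Balanced accuracy = mean of per-class recall.
  A: recall = 6/7 = 0.8571
  B: recall = 2/5 = 0.4000
  C: recall = 4/8 = 0.5000
  D: recall = 2/6 = 0.3333
  E: recall = 3/6 = 0.5000
Mean = (0.8571 + 0.4000 + 0.5000 + 0.3333 + 0.5000) / 5 = 0.518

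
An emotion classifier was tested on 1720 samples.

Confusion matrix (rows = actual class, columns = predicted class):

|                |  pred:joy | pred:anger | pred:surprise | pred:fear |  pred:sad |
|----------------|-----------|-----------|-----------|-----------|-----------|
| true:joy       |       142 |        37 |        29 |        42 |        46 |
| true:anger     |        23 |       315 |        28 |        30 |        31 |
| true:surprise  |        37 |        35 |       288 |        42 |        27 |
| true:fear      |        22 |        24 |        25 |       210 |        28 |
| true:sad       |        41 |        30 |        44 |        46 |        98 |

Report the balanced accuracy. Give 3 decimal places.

Balanced accuracy = mean of per-class recall.
  joy: recall = 142/296 = 0.4797
  anger: recall = 315/427 = 0.7377
  surprise: recall = 288/429 = 0.6713
  fear: recall = 210/309 = 0.6796
  sad: recall = 98/259 = 0.3784
Mean = (0.4797 + 0.7377 + 0.6713 + 0.6796 + 0.3784) / 5 = 0.589

0.589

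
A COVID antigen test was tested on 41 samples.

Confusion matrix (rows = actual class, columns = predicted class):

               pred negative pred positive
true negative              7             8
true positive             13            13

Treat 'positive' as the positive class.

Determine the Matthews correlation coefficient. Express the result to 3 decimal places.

-0.032

MCC = (TP·TN − FP·FN) / √((TP+FP)(TP+FN)(TN+FP)(TN+FN))
Numerator = 13·7 − 8·13 = -13
Denominator = √(21·26·15·20) = √163800 = 404.7221
MCC = -13 / 404.7221 = -0.032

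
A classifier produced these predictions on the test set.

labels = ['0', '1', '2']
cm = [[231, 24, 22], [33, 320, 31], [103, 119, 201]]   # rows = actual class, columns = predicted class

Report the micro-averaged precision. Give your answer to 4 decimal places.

Micro-averaging pools counts across classes: ΣTP=752, ΣFP=332, ΣFN=332.
Micro-precision = TP/(TP+FP) on pooled counts = 0.6937 (equals overall accuracy in single-label multiclass).

0.6937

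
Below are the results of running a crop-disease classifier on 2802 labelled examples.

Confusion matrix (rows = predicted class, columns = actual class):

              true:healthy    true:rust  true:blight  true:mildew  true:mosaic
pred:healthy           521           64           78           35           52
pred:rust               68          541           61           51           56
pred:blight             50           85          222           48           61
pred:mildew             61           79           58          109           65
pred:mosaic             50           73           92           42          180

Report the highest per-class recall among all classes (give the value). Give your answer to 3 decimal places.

Per-class recall (TP/(TP+FN)):
  healthy: TP=521, FN=68+50+61+50=229 → 521/750 = 0.6947
  rust: TP=541, FN=64+85+79+73=301 → 541/842 = 0.6425
  blight: TP=222, FN=78+61+58+92=289 → 222/511 = 0.4344
  mildew: TP=109, FN=35+51+48+42=176 → 109/285 = 0.3825
  mosaic: TP=180, FN=52+56+61+65=234 → 180/414 = 0.4348
Highest is class 'healthy' with recall = 0.695.

0.695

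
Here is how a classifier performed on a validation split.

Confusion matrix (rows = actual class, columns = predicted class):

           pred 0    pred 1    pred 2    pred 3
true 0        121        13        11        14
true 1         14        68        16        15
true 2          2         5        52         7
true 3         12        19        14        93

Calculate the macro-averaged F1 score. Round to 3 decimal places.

0.690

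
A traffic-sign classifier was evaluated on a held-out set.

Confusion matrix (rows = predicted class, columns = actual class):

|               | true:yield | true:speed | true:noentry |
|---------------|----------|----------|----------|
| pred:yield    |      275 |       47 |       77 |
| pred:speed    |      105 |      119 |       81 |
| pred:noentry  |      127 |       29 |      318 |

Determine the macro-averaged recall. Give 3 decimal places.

Per-class recall (TP/(TP+FN)):
  yield: TP=275, FN=105+127=232 → 275/507 = 0.5424
  speed: TP=119, FN=47+29=76 → 119/195 = 0.6103
  noentry: TP=318, FN=77+81=158 → 318/476 = 0.6681
Macro-recall = mean = (0.5424 + 0.6103 + 0.6681) / 3 = 0.607

0.607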